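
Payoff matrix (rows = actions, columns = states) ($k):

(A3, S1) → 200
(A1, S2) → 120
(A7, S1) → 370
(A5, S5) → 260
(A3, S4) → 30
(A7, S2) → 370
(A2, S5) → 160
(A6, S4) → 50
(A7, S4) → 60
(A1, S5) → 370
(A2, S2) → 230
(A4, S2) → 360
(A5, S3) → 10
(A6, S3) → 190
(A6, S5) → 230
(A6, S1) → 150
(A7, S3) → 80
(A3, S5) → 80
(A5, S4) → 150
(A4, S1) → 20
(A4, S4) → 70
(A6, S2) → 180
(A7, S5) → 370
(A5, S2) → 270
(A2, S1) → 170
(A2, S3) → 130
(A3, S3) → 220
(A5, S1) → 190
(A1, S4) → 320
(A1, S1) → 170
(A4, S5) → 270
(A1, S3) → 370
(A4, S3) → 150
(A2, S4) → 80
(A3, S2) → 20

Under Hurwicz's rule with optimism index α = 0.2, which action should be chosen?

A1: 0.2·370 + 0.8·120 = 170
A2: 0.2·230 + 0.8·80 = 110
A3: 0.2·220 + 0.8·20 = 60
A4: 0.2·360 + 0.8·20 = 88
A5: 0.2·270 + 0.8·10 = 62
A6: 0.2·230 + 0.8·50 = 86
A7: 0.2·370 + 0.8·60 = 122
Highest Hurwicz score = 170 → A1.

A1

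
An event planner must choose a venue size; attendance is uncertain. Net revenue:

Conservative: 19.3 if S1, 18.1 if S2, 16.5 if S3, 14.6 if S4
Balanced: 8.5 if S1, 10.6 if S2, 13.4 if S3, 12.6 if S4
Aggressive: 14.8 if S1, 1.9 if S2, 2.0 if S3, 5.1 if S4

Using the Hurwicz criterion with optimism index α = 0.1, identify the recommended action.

Conservative

Conservative: 0.1·19.3 + 0.9·14.6 = 15.07
Balanced: 0.1·13.4 + 0.9·8.5 = 8.99
Aggressive: 0.1·14.8 + 0.9·1.9 = 3.19
Highest Hurwicz score = 15.07 → Conservative.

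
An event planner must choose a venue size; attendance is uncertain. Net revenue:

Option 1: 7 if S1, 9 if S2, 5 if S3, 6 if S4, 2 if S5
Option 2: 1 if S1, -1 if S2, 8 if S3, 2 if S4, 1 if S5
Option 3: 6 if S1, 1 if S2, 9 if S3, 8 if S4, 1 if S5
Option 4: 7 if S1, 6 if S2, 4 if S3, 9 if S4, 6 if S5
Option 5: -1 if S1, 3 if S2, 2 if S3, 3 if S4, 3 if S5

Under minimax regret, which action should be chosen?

Option 1

Column bests: S1=7, S2=9, S3=9, S4=9, S5=6.
Option 1 regrets: 0, 0, 4, 3, 4 → max 4
Option 2 regrets: 6, 10, 1, 7, 5 → max 10
Option 3 regrets: 1, 8, 0, 1, 5 → max 8
Option 4 regrets: 0, 3, 5, 0, 0 → max 5
Option 5 regrets: 8, 6, 7, 6, 3 → max 8
Smallest max regret = 4 → Option 1.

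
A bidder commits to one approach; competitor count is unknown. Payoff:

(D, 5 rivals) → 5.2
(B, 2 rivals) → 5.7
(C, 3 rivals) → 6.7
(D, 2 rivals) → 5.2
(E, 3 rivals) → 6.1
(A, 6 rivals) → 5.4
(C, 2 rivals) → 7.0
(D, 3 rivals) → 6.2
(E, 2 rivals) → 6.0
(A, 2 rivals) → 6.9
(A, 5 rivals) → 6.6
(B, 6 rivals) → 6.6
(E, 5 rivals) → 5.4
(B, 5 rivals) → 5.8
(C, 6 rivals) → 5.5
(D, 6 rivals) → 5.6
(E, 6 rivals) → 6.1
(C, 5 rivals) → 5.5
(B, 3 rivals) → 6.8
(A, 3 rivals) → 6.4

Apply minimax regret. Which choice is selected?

Column bests: 2 rivals=7.0, 3 rivals=6.8, 5 rivals=6.6, 6 rivals=6.6.
A regrets: 0.1, 0.4, 0.0, 1.2 → max 1.2
B regrets: 1.3, 0.0, 0.8, 0.0 → max 1.3
C regrets: 0.0, 0.1, 1.1, 1.1 → max 1.1
D regrets: 1.8, 0.6, 1.4, 1.0 → max 1.8
E regrets: 1.0, 0.7, 1.2, 0.5 → max 1.2
Smallest max regret = 1.1 → C.

C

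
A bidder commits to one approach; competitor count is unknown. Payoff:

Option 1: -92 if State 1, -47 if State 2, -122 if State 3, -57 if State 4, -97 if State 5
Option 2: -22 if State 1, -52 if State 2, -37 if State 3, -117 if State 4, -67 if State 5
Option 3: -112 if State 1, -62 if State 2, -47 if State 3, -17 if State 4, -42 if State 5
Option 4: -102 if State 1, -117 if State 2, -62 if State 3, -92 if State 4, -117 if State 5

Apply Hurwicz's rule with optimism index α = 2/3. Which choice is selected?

Option 1: 2/3·(-47) + 1/3·(-122) = -72
Option 2: 2/3·(-22) + 1/3·(-117) = -161/3
Option 3: 2/3·(-17) + 1/3·(-112) = -146/3
Option 4: 2/3·(-62) + 1/3·(-117) = -241/3
Highest Hurwicz score = -146/3 → Option 3.

Option 3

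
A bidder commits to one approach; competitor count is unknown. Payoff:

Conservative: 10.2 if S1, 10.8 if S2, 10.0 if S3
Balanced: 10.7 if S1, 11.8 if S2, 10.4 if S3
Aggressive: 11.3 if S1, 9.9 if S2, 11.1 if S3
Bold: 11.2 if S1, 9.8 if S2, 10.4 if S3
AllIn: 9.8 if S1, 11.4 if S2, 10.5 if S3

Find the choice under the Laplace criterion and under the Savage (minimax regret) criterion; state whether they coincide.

Row averages: Conservative=31/3, Balanced=329/30, Aggressive=323/30, Bold=157/15, AllIn=317/30
Highest average = 329/30 → Balanced.
Column bests: S1=11.3, S2=11.8, S3=11.1.
Conservative regrets: 1.1, 1.0, 1.1 → max 1.1
Balanced regrets: 0.6, 0.0, 0.7 → max 0.7
Aggressive regrets: 0.0, 1.9, 0.0 → max 1.9
Bold regrets: 0.1, 2.0, 0.7 → max 2.0
AllIn regrets: 1.5, 0.4, 0.6 → max 1.5
Smallest max regret = 0.7 → Balanced.

laplace → Balanced; minimax regret → Balanced (agree)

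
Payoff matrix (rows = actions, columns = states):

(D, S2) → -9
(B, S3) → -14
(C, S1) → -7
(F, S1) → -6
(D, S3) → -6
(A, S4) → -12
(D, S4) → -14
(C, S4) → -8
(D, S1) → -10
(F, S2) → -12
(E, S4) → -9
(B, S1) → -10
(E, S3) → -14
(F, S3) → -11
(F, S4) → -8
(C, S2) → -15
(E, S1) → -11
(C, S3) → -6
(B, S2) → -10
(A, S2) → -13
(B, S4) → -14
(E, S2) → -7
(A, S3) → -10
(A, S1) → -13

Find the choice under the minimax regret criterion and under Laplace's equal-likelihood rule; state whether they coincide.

minimax regret → F; laplace → C (disagree)

Column bests: S1=-6, S2=-7, S3=-6, S4=-8.
A regrets: 7, 6, 4, 4 → max 7
B regrets: 4, 3, 8, 6 → max 8
C regrets: 1, 8, 0, 0 → max 8
D regrets: 4, 2, 0, 6 → max 6
E regrets: 5, 0, 8, 1 → max 8
F regrets: 0, 5, 5, 0 → max 5
Smallest max regret = 5 → F.
Row averages: A=-12, B=-12, C=-9, D=-9.75, E=-10.25, F=-9.25
Highest average = -9 → C.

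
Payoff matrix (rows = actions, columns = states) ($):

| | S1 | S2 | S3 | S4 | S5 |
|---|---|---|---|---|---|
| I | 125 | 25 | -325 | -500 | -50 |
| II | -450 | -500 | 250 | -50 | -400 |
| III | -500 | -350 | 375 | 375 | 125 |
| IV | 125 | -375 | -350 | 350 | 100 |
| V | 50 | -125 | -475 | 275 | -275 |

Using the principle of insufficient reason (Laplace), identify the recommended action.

III

Row averages: I=-145, II=-230, III=5, IV=-30, V=-110
Highest average = 5 → III.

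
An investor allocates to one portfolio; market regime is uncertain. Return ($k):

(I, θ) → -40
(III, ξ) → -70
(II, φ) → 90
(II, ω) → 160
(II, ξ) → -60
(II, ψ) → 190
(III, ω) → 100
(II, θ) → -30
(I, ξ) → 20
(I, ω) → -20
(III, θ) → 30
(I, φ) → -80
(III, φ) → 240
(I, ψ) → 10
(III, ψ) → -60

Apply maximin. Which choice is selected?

II

Row minima: I=-80, II=-60, III=-70
Best worst-case = -60 → II.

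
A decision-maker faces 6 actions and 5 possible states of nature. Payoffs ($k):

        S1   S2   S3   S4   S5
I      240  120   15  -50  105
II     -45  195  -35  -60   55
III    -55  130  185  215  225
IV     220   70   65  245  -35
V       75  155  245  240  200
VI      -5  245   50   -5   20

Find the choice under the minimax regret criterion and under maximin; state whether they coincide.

minimax regret → V; maximin → V (agree)

Column bests: S1=240, S2=245, S3=245, S4=245, S5=225.
I regrets: 0, 125, 230, 295, 120 → max 295
II regrets: 285, 50, 280, 305, 170 → max 305
III regrets: 295, 115, 60, 30, 0 → max 295
IV regrets: 20, 175, 180, 0, 260 → max 260
V regrets: 165, 90, 0, 5, 25 → max 165
VI regrets: 245, 0, 195, 250, 205 → max 250
Smallest max regret = 165 → V.
Row minima: I=-50, II=-60, III=-55, IV=-35, V=75, VI=-5
Best worst-case = 75 → V.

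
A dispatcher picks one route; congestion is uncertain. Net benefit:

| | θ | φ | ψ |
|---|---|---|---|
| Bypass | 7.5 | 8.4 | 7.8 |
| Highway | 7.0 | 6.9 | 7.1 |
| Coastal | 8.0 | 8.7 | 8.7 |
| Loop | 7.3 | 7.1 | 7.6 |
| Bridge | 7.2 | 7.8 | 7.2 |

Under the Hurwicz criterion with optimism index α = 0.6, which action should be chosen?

Bypass: 0.6·8.4 + 0.4·7.5 = 8.04
Highway: 0.6·7.1 + 0.4·6.9 = 7.02
Coastal: 0.6·8.7 + 0.4·8.0 = 8.42
Loop: 0.6·7.6 + 0.4·7.1 = 7.4
Bridge: 0.6·7.8 + 0.4·7.2 = 7.56
Highest Hurwicz score = 8.42 → Coastal.

Coastal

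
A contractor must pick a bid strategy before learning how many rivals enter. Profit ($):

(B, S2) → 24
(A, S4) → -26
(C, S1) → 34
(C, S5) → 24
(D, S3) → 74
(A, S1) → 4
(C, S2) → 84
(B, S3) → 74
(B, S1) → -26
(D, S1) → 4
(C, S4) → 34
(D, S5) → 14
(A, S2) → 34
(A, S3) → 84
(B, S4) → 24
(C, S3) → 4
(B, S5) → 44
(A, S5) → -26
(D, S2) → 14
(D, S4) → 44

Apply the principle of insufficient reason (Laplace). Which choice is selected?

C

Row averages: A=14, B=28, C=36, D=30
Highest average = 36 → C.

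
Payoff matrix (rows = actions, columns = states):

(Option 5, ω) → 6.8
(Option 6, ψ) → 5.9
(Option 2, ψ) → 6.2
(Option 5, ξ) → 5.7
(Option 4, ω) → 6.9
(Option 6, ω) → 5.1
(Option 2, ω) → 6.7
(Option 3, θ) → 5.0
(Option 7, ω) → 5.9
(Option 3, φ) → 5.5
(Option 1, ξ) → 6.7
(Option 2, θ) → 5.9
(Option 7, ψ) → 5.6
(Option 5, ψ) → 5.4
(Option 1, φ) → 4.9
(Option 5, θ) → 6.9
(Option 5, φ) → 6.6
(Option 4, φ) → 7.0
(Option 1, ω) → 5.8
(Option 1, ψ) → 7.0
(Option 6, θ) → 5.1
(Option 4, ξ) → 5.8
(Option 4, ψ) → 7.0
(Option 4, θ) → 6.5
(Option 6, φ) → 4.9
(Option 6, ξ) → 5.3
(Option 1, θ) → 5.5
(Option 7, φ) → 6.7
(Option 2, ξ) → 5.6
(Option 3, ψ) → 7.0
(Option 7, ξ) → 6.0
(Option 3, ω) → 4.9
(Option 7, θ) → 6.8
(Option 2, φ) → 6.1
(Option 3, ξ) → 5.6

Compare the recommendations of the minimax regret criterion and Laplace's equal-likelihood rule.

minimax regret → Option 4; laplace → Option 4 (agree)

Column bests: θ=6.9, φ=7.0, ψ=7.0, ω=6.9, ξ=6.7.
Option 1 regrets: 1.4, 2.1, 0.0, 1.1, 0.0 → max 2.1
Option 2 regrets: 1.0, 0.9, 0.8, 0.2, 1.1 → max 1.1
Option 3 regrets: 1.9, 1.5, 0.0, 2.0, 1.1 → max 2.0
Option 4 regrets: 0.4, 0.0, 0.0, 0.0, 0.9 → max 0.9
Option 5 regrets: 0.0, 0.4, 1.6, 0.1, 1.0 → max 1.6
Option 6 regrets: 1.8, 2.1, 1.1, 1.8, 1.4 → max 2.1
Option 7 regrets: 0.1, 0.3, 1.4, 1.0, 0.7 → max 1.4
Smallest max regret = 0.9 → Option 4.
Row averages: Option 1=5.98, Option 2=6.1, Option 3=5.6, Option 4=6.64, Option 5=6.28, Option 6=5.26, Option 7=6.2
Highest average = 6.64 → Option 4.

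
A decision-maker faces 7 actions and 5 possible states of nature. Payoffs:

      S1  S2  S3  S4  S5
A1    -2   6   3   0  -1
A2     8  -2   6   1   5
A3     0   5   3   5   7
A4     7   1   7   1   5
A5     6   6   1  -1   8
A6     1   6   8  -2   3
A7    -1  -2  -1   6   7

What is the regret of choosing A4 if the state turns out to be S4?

5

Best payoff under S4 is 6.
Regret = 6 − 1 = 5.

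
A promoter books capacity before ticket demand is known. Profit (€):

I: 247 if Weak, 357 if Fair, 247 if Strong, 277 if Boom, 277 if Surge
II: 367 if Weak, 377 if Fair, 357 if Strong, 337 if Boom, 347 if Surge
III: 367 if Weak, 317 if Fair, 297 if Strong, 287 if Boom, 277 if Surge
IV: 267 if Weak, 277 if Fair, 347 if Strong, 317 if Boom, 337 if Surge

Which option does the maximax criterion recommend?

II

Row maxima: I=357, II=377, III=367, IV=347
Best best-case = 377 → II.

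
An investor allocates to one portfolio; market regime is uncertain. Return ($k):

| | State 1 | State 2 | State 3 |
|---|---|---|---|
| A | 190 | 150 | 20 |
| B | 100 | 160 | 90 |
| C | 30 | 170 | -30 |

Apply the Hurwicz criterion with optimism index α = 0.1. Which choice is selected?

B

A: 0.1·190 + 0.9·20 = 37
B: 0.1·160 + 0.9·90 = 97
C: 0.1·170 + 0.9·(-30) = -10
Highest Hurwicz score = 97 → B.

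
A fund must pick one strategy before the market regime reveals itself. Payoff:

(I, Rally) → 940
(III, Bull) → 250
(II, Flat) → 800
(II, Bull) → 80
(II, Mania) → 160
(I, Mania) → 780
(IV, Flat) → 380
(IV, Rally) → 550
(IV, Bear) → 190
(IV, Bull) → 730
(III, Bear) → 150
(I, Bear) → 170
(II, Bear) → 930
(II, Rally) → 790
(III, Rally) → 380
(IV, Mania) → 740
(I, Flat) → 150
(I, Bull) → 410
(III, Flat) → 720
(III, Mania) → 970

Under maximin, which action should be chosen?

Row minima: I=150, II=80, III=150, IV=190
Best worst-case = 190 → IV.

IV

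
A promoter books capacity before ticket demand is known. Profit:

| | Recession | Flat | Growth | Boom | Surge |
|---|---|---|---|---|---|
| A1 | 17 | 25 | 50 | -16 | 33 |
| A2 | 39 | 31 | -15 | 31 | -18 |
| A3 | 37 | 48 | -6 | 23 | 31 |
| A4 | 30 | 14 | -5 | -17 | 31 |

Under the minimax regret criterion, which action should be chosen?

Column bests: Recession=39, Flat=48, Growth=50, Boom=31, Surge=33.
A1 regrets: 22, 23, 0, 47, 0 → max 47
A2 regrets: 0, 17, 65, 0, 51 → max 65
A3 regrets: 2, 0, 56, 8, 2 → max 56
A4 regrets: 9, 34, 55, 48, 2 → max 55
Smallest max regret = 47 → A1.

A1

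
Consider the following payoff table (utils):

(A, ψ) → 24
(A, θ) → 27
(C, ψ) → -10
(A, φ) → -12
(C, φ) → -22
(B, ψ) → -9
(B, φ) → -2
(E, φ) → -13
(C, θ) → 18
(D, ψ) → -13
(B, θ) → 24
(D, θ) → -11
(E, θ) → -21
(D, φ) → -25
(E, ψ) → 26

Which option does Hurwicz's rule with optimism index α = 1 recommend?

A

A: 1·27 + 0·(-12) = 27
B: 1·24 + 0·(-9) = 24
C: 1·18 + 0·(-22) = 18
D: 1·(-11) + 0·(-25) = -11
E: 1·26 + 0·(-21) = 26
Highest Hurwicz score = 27 → A.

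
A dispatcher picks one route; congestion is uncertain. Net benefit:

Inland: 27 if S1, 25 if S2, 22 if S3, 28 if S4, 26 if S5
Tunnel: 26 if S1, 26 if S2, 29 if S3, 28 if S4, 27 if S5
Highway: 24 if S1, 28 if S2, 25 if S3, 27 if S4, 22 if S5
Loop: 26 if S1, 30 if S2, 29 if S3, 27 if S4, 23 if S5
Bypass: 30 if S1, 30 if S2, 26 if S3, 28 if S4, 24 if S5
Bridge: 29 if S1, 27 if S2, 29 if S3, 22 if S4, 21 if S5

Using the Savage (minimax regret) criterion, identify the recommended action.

Column bests: S1=30, S2=30, S3=29, S4=28, S5=27.
Inland regrets: 3, 5, 7, 0, 1 → max 7
Tunnel regrets: 4, 4, 0, 0, 0 → max 4
Highway regrets: 6, 2, 4, 1, 5 → max 6
Loop regrets: 4, 0, 0, 1, 4 → max 4
Bypass regrets: 0, 0, 3, 0, 3 → max 3
Bridge regrets: 1, 3, 0, 6, 6 → max 6
Smallest max regret = 3 → Bypass.

Bypass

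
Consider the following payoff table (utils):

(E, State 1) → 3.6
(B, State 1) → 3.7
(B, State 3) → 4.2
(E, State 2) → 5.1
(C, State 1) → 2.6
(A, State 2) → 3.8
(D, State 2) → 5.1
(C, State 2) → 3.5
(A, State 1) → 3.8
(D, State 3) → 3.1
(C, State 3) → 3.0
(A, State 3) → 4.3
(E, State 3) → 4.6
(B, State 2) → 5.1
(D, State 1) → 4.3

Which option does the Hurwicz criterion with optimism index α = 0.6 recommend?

B

A: 0.6·4.3 + 0.4·3.8 = 4.1
B: 0.6·5.1 + 0.4·3.7 = 4.54
C: 0.6·3.5 + 0.4·2.6 = 3.14
D: 0.6·5.1 + 0.4·3.1 = 4.3
E: 0.6·5.1 + 0.4·3.6 = 4.5
Highest Hurwicz score = 4.54 → B.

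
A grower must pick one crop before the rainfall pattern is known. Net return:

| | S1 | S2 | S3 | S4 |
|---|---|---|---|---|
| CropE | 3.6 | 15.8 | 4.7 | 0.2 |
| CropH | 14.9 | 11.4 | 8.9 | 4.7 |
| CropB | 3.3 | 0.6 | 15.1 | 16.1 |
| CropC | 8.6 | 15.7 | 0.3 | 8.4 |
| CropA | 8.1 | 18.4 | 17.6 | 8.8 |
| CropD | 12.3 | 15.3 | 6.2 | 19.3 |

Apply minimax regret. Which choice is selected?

CropA

Column bests: S1=14.9, S2=18.4, S3=17.6, S4=19.3.
CropE regrets: 11.3, 2.6, 12.9, 19.1 → max 19.1
CropH regrets: 0.0, 7.0, 8.7, 14.6 → max 14.6
CropB regrets: 11.6, 17.8, 2.5, 3.2 → max 17.8
CropC regrets: 6.3, 2.7, 17.3, 10.9 → max 17.3
CropA regrets: 6.8, 0.0, 0.0, 10.5 → max 10.5
CropD regrets: 2.6, 3.1, 11.4, 0.0 → max 11.4
Smallest max regret = 10.5 → CropA.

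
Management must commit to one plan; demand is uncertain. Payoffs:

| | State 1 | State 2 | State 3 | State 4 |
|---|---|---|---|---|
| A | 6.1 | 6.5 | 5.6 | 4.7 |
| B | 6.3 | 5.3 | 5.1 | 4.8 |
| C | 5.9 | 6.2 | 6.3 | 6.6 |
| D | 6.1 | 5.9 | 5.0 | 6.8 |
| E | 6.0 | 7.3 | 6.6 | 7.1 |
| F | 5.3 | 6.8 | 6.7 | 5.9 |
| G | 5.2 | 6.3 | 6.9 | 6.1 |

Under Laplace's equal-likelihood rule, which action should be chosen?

E

Row averages: A=5.725, B=5.375, C=6.25, D=5.95, E=6.75, F=6.175, G=6.125
Highest average = 6.75 → E.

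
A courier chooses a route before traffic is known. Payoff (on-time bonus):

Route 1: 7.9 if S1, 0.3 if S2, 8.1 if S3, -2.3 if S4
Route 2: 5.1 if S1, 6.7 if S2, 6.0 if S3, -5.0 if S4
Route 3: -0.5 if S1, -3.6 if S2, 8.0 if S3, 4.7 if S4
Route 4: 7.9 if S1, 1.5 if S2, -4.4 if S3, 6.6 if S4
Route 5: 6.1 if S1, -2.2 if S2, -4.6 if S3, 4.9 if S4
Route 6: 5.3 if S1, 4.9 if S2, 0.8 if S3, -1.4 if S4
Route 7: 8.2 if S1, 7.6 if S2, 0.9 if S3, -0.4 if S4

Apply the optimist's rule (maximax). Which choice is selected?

Route 7

Row maxima: Route 1=8.1, Route 2=6.7, Route 3=8.0, Route 4=7.9, Route 5=6.1, Route 6=5.3, Route 7=8.2
Best best-case = 8.2 → Route 7.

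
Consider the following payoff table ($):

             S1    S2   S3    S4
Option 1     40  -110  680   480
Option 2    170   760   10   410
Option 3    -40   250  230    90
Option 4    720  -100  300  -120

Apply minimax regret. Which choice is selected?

Option 2

Column bests: S1=720, S2=760, S3=680, S4=480.
Option 1 regrets: 680, 870, 0, 0 → max 870
Option 2 regrets: 550, 0, 670, 70 → max 670
Option 3 regrets: 760, 510, 450, 390 → max 760
Option 4 regrets: 0, 860, 380, 600 → max 860
Smallest max regret = 670 → Option 2.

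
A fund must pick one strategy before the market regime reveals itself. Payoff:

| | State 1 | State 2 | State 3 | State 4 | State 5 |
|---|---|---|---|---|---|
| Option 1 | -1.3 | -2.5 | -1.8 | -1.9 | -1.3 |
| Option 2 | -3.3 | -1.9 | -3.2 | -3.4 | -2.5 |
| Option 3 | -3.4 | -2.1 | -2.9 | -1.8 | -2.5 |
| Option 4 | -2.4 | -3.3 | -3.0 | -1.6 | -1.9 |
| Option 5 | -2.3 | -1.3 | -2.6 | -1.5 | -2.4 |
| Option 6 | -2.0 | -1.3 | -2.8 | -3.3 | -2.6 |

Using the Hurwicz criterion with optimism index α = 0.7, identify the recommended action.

Option 1

Option 1: 0.7·(-1.3) + 0.3·(-2.5) = -1.66
Option 2: 0.7·(-1.9) + 0.3·(-3.4) = -2.35
Option 3: 0.7·(-1.8) + 0.3·(-3.4) = -2.28
Option 4: 0.7·(-1.6) + 0.3·(-3.3) = -2.11
Option 5: 0.7·(-1.3) + 0.3·(-2.6) = -1.69
Option 6: 0.7·(-1.3) + 0.3·(-3.3) = -1.9
Highest Hurwicz score = -1.66 → Option 1.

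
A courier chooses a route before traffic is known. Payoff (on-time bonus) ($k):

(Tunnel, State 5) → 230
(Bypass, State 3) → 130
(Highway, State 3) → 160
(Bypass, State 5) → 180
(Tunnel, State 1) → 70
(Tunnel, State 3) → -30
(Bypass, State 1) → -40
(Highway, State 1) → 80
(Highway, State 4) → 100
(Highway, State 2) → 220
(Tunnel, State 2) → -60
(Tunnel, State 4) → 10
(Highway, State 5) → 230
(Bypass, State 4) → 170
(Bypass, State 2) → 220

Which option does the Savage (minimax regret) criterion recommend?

Highway

Column bests: State 1=80, State 2=220, State 3=160, State 4=170, State 5=230.
Bypass regrets: 120, 0, 30, 0, 50 → max 120
Tunnel regrets: 10, 280, 190, 160, 0 → max 280
Highway regrets: 0, 0, 0, 70, 0 → max 70
Smallest max regret = 70 → Highway.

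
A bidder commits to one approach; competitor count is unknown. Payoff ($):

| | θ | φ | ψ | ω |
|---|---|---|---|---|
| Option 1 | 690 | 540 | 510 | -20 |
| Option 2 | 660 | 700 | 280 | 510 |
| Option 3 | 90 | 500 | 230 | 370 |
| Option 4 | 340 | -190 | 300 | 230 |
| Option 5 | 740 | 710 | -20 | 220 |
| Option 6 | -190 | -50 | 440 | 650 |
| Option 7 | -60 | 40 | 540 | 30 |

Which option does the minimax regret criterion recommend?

Option 2

Column bests: θ=740, φ=710, ψ=540, ω=650.
Option 1 regrets: 50, 170, 30, 670 → max 670
Option 2 regrets: 80, 10, 260, 140 → max 260
Option 3 regrets: 650, 210, 310, 280 → max 650
Option 4 regrets: 400, 900, 240, 420 → max 900
Option 5 regrets: 0, 0, 560, 430 → max 560
Option 6 regrets: 930, 760, 100, 0 → max 930
Option 7 regrets: 800, 670, 0, 620 → max 800
Smallest max regret = 260 → Option 2.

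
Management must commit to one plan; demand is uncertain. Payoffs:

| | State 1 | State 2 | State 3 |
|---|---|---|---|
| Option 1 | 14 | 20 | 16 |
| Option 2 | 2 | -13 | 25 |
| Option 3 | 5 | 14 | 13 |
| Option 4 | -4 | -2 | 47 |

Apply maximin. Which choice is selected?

Option 1

Row minima: Option 1=14, Option 2=-13, Option 3=5, Option 4=-4
Best worst-case = 14 → Option 1.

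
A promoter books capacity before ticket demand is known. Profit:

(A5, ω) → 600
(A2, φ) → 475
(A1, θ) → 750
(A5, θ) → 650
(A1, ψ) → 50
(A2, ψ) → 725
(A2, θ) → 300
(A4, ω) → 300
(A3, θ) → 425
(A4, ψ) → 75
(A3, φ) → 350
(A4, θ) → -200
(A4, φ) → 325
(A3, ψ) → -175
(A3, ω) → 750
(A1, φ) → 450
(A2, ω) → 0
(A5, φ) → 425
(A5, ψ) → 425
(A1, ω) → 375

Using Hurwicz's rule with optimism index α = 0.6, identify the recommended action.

A1: 0.6·750 + 0.4·50 = 470
A2: 0.6·725 + 0.4·0 = 435
A3: 0.6·750 + 0.4·(-175) = 380
A4: 0.6·325 + 0.4·(-200) = 115
A5: 0.6·650 + 0.4·425 = 560
Highest Hurwicz score = 560 → A5.

A5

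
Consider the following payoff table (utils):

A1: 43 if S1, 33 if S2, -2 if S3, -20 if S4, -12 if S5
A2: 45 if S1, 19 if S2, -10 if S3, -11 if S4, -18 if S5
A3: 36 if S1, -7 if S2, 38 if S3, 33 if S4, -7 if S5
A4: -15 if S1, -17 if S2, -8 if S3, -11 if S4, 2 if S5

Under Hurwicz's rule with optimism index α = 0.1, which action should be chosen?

A3

A1: 0.1·43 + 0.9·(-20) = -13.7
A2: 0.1·45 + 0.9·(-18) = -11.7
A3: 0.1·38 + 0.9·(-7) = -2.5
A4: 0.1·2 + 0.9·(-17) = -15.1
Highest Hurwicz score = -2.5 → A3.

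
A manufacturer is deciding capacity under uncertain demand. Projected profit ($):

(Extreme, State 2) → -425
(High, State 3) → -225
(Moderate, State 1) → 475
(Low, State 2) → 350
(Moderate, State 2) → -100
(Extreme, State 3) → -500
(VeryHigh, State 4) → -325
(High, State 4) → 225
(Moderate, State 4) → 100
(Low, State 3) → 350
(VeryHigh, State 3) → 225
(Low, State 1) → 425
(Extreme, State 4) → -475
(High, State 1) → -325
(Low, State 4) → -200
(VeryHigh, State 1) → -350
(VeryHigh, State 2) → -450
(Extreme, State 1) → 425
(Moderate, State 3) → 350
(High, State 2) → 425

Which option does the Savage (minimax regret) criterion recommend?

Column bests: State 1=475, State 2=425, State 3=350, State 4=225.
Low regrets: 50, 75, 0, 425 → max 425
Moderate regrets: 0, 525, 0, 125 → max 525
High regrets: 800, 0, 575, 0 → max 800
VeryHigh regrets: 825, 875, 125, 550 → max 875
Extreme regrets: 50, 850, 850, 700 → max 850
Smallest max regret = 425 → Low.

Low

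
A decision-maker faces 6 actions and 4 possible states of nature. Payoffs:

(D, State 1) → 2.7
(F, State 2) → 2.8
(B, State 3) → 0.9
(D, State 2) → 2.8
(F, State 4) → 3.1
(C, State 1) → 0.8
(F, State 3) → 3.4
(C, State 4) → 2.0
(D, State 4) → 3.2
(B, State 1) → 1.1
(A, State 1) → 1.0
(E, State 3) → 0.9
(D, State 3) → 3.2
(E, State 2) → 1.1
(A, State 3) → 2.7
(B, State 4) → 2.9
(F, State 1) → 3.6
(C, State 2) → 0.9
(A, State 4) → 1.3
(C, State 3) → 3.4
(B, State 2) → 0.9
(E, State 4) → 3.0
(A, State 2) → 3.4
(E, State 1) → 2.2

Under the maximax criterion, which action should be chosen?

F

Row maxima: A=3.4, B=2.9, C=3.4, D=3.2, E=3.0, F=3.6
Best best-case = 3.6 → F.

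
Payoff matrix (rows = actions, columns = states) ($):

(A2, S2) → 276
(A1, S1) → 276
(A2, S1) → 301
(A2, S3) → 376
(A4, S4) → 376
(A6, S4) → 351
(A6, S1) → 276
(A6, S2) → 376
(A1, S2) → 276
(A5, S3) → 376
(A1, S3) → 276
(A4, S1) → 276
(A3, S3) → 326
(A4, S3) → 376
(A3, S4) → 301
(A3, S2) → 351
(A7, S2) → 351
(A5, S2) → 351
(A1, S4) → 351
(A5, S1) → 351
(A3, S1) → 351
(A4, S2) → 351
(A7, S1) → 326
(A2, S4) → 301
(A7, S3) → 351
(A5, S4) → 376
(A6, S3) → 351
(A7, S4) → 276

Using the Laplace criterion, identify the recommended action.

Row averages: A1=294.75, A2=313.5, A3=332.25, A4=344.75, A5=363.5, A6=338.5, A7=326
Highest average = 363.5 → A5.

A5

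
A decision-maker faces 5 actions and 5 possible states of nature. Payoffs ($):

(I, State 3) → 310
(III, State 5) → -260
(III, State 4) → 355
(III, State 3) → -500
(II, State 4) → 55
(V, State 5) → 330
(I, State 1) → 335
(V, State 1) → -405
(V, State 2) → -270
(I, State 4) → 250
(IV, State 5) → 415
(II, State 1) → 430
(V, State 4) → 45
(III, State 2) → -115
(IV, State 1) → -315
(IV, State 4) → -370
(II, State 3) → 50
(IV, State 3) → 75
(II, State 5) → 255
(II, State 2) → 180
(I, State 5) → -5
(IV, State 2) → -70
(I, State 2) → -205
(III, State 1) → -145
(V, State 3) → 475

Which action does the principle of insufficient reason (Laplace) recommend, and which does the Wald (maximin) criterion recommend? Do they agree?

Row averages: I=137, II=194, III=-133, IV=-53, V=35
Highest average = 194 → II.
Row minima: I=-205, II=50, III=-500, IV=-370, V=-405
Best worst-case = 50 → II.

laplace → II; maximin → II (agree)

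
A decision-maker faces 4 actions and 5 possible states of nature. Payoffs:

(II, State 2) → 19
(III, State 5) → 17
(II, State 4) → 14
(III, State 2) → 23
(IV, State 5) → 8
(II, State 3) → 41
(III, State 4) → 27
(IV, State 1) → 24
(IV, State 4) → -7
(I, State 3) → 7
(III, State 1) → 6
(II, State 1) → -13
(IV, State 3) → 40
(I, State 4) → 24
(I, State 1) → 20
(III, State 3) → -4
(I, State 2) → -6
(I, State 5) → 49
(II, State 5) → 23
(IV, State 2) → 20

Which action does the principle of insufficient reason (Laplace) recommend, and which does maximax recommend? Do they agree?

laplace → I; maximax → I (agree)

Row averages: I=18.8, II=16.8, III=13.8, IV=17
Highest average = 18.8 → I.
Row maxima: I=49, II=41, III=27, IV=40
Best best-case = 49 → I.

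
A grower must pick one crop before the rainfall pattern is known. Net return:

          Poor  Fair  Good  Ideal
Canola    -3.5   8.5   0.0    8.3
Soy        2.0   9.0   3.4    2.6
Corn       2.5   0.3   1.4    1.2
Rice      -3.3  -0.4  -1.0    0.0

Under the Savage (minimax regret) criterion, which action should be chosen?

Soy

Column bests: Poor=2.5, Fair=9.0, Good=3.4, Ideal=8.3.
Canola regrets: 6.0, 0.5, 3.4, 0.0 → max 6.0
Soy regrets: 0.5, 0.0, 0.0, 5.7 → max 5.7
Corn regrets: 0.0, 8.7, 2.0, 7.1 → max 8.7
Rice regrets: 5.8, 9.4, 4.4, 8.3 → max 9.4
Smallest max regret = 5.7 → Soy.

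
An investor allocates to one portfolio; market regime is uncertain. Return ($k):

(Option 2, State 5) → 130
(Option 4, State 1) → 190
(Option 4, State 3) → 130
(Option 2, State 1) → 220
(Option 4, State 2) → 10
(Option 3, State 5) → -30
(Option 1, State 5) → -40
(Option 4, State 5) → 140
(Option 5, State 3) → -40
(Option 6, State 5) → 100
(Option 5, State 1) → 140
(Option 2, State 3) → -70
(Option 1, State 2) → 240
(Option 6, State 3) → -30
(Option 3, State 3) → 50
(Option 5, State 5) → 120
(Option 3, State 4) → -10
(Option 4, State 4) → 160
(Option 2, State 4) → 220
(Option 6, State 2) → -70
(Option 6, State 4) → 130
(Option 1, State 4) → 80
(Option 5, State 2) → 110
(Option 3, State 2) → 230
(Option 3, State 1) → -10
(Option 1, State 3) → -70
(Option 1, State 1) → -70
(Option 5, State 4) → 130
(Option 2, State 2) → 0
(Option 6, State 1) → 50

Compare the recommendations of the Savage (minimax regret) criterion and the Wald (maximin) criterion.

Column bests: State 1=220, State 2=240, State 3=130, State 4=220, State 5=140.
Option 1 regrets: 290, 0, 200, 140, 180 → max 290
Option 2 regrets: 0, 240, 200, 0, 10 → max 240
Option 3 regrets: 230, 10, 80, 230, 170 → max 230
Option 4 regrets: 30, 230, 0, 60, 0 → max 230
Option 5 regrets: 80, 130, 170, 90, 20 → max 170
Option 6 regrets: 170, 310, 160, 90, 40 → max 310
Smallest max regret = 170 → Option 5.
Row minima: Option 1=-70, Option 2=-70, Option 3=-30, Option 4=10, Option 5=-40, Option 6=-70
Best worst-case = 10 → Option 4.

minimax regret → Option 5; maximin → Option 4 (disagree)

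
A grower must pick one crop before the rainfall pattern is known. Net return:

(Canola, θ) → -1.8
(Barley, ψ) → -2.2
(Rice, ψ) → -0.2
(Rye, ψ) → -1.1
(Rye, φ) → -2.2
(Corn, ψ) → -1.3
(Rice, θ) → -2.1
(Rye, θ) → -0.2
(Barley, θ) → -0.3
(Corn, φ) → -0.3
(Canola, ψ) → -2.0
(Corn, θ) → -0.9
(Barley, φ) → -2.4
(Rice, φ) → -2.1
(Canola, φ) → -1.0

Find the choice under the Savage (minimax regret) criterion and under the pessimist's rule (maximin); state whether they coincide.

minimax regret → Corn; maximin → Corn (agree)

Column bests: θ=-0.2, φ=-0.3, ψ=-0.2.
Rye regrets: 0.0, 1.9, 0.9 → max 1.9
Barley regrets: 0.1, 2.1, 2.0 → max 2.1
Canola regrets: 1.6, 0.7, 1.8 → max 1.8
Rice regrets: 1.9, 1.8, 0.0 → max 1.9
Corn regrets: 0.7, 0.0, 1.1 → max 1.1
Smallest max regret = 1.1 → Corn.
Row minima: Rye=-2.2, Barley=-2.4, Canola=-2.0, Rice=-2.1, Corn=-1.3
Best worst-case = -1.3 → Corn.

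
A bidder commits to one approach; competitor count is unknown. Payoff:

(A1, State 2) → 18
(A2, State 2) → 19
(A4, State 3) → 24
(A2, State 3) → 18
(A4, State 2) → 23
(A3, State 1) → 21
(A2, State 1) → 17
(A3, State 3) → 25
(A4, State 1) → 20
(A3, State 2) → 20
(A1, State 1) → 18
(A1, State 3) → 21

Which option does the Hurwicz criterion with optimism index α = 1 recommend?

A3

A1: 1·21 + 0·18 = 21
A2: 1·19 + 0·17 = 19
A3: 1·25 + 0·20 = 25
A4: 1·24 + 0·20 = 24
Highest Hurwicz score = 25 → A3.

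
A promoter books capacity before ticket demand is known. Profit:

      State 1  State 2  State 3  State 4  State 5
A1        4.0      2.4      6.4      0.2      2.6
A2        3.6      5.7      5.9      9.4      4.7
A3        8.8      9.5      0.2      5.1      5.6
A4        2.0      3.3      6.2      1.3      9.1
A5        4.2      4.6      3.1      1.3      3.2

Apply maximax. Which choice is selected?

A3

Row maxima: A1=6.4, A2=9.4, A3=9.5, A4=9.1, A5=4.6
Best best-case = 9.5 → A3.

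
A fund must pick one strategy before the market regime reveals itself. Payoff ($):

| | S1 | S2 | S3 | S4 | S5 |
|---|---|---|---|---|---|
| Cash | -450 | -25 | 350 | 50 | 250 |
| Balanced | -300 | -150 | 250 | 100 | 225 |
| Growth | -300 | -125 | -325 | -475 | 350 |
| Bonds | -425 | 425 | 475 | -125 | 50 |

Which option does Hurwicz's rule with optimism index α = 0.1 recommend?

Cash: 0.1·350 + 0.9·(-450) = -370
Balanced: 0.1·250 + 0.9·(-300) = -245
Growth: 0.1·350 + 0.9·(-475) = -392.5
Bonds: 0.1·475 + 0.9·(-425) = -335
Highest Hurwicz score = -245 → Balanced.

Balanced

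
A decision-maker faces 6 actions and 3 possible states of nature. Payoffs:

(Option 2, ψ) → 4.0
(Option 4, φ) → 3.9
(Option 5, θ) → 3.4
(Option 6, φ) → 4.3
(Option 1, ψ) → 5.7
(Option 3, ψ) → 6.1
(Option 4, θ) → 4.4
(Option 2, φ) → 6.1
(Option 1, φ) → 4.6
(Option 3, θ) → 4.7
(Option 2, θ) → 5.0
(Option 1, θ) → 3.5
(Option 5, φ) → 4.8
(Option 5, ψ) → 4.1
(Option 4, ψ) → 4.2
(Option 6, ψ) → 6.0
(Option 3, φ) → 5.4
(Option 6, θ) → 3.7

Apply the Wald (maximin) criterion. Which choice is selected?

Option 3

Row minima: Option 1=3.5, Option 2=4.0, Option 3=4.7, Option 4=3.9, Option 5=3.4, Option 6=3.7
Best worst-case = 4.7 → Option 3.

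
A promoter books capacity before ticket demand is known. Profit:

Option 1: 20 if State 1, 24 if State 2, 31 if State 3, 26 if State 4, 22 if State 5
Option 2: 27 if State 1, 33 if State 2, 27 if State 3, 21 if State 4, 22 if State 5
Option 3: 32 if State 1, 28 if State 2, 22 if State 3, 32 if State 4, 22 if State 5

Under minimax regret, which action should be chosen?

Column bests: State 1=32, State 2=33, State 3=31, State 4=32, State 5=22.
Option 1 regrets: 12, 9, 0, 6, 0 → max 12
Option 2 regrets: 5, 0, 4, 11, 0 → max 11
Option 3 regrets: 0, 5, 9, 0, 0 → max 9
Smallest max regret = 9 → Option 3.

Option 3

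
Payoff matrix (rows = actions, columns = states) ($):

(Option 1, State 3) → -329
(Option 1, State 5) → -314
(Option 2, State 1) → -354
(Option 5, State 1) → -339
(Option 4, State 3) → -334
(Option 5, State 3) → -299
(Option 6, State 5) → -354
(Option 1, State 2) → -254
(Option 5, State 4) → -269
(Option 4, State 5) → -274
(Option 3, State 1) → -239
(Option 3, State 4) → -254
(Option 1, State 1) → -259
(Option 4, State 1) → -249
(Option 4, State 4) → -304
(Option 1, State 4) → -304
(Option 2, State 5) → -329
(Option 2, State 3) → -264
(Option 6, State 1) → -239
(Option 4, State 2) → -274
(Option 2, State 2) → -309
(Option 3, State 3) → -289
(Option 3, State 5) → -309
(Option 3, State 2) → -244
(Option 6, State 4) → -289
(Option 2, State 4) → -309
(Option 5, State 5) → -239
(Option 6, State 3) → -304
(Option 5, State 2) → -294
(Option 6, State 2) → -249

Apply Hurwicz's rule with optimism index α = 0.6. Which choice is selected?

Option 1: 0.6·(-254) + 0.4·(-329) = -284
Option 2: 0.6·(-264) + 0.4·(-354) = -300
Option 3: 0.6·(-239) + 0.4·(-309) = -267
Option 4: 0.6·(-249) + 0.4·(-334) = -283
Option 5: 0.6·(-239) + 0.4·(-339) = -279
Option 6: 0.6·(-239) + 0.4·(-354) = -285
Highest Hurwicz score = -267 → Option 3.

Option 3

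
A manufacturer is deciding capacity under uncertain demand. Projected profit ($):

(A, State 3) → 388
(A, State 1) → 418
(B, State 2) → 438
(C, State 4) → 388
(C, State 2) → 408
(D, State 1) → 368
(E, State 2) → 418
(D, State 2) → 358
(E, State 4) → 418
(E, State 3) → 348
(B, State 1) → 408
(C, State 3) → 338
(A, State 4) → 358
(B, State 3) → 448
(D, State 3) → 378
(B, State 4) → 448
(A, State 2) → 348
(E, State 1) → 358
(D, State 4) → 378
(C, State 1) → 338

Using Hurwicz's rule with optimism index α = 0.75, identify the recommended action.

A: 0.75·418 + 0.25·348 = 400.5
B: 0.75·448 + 0.25·408 = 438
C: 0.75·408 + 0.25·338 = 390.5
D: 0.75·378 + 0.25·358 = 373
E: 0.75·418 + 0.25·348 = 400.5
Highest Hurwicz score = 438 → B.

B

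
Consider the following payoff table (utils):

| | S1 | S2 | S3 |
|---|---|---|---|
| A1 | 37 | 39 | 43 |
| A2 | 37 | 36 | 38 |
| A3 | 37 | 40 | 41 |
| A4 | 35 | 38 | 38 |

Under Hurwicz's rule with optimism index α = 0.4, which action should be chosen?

A1

A1: 0.4·43 + 0.6·37 = 39.4
A2: 0.4·38 + 0.6·36 = 36.8
A3: 0.4·41 + 0.6·37 = 38.6
A4: 0.4·38 + 0.6·35 = 36.2
Highest Hurwicz score = 39.4 → A1.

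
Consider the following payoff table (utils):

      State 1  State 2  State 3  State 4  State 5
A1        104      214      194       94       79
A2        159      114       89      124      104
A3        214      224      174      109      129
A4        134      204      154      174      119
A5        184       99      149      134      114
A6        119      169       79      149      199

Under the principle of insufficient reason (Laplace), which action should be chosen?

Row averages: A1=137, A2=118, A3=170, A4=157, A5=136, A6=143
Highest average = 170 → A3.

A3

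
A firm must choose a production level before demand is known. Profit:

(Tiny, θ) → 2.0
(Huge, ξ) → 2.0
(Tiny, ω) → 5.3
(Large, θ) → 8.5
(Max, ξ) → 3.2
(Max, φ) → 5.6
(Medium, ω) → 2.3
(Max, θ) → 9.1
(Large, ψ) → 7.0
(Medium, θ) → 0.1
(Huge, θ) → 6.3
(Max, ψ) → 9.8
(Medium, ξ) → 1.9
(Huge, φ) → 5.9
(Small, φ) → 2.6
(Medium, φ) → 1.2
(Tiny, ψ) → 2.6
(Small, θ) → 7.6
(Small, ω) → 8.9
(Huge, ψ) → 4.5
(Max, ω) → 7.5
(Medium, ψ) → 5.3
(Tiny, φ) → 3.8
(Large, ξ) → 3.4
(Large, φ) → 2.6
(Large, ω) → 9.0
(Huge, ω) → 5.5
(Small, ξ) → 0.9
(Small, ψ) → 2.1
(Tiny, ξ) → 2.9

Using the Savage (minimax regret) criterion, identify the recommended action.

Column bests: θ=9.1, φ=5.9, ψ=9.8, ω=9.0, ξ=3.4.
Tiny regrets: 7.1, 2.1, 7.2, 3.7, 0.5 → max 7.2
Small regrets: 1.5, 3.3, 7.7, 0.1, 2.5 → max 7.7
Medium regrets: 9.0, 4.7, 4.5, 6.7, 1.5 → max 9.0
Large regrets: 0.6, 3.3, 2.8, 0.0, 0.0 → max 3.3
Huge regrets: 2.8, 0.0, 5.3, 3.5, 1.4 → max 5.3
Max regrets: 0.0, 0.3, 0.0, 1.5, 0.2 → max 1.5
Smallest max regret = 1.5 → Max.

Max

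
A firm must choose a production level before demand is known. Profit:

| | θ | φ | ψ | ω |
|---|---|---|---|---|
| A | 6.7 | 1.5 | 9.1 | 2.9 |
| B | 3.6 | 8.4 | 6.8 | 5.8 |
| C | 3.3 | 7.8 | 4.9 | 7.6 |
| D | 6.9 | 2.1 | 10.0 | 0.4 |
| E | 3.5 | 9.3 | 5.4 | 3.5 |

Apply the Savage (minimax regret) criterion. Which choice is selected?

B

Column bests: θ=6.9, φ=9.3, ψ=10.0, ω=7.6.
A regrets: 0.2, 7.8, 0.9, 4.7 → max 7.8
B regrets: 3.3, 0.9, 3.2, 1.8 → max 3.3
C regrets: 3.6, 1.5, 5.1, 0.0 → max 5.1
D regrets: 0.0, 7.2, 0.0, 7.2 → max 7.2
E regrets: 3.4, 0.0, 4.6, 4.1 → max 4.6
Smallest max regret = 3.3 → B.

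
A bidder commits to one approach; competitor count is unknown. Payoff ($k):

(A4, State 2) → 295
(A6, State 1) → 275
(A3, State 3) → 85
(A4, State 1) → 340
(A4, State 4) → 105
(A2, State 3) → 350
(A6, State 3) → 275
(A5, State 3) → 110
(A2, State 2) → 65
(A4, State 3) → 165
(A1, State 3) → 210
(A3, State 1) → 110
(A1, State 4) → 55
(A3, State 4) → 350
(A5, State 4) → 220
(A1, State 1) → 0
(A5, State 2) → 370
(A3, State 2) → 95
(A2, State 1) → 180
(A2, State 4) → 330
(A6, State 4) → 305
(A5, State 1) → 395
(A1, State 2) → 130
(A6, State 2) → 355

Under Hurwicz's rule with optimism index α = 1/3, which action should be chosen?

A1: 1/3·210 + 2/3·0 = 70
A2: 1/3·350 + 2/3·65 = 160
A3: 1/3·350 + 2/3·85 = 520/3
A4: 1/3·340 + 2/3·105 = 550/3
A5: 1/3·395 + 2/3·110 = 205
A6: 1/3·355 + 2/3·275 = 905/3
Highest Hurwicz score = 905/3 → A6.

A6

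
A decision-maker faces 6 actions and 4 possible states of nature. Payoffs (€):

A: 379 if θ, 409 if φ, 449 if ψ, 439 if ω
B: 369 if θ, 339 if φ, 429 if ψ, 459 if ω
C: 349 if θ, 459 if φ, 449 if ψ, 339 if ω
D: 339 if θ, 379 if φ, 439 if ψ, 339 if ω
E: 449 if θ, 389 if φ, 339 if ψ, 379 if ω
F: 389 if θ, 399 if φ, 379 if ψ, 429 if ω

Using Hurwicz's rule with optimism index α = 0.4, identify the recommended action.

A: 0.4·449 + 0.6·379 = 407
B: 0.4·459 + 0.6·339 = 387
C: 0.4·459 + 0.6·339 = 387
D: 0.4·439 + 0.6·339 = 379
E: 0.4·449 + 0.6·339 = 383
F: 0.4·429 + 0.6·379 = 399
Highest Hurwicz score = 407 → A.

A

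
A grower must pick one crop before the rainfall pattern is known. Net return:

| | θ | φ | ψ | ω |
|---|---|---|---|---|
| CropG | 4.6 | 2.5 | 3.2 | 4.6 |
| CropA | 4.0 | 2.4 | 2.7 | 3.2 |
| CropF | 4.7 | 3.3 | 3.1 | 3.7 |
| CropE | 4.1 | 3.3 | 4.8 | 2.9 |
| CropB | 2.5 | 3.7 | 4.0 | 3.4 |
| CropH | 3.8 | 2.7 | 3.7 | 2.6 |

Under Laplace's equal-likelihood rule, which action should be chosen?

Row averages: CropG=3.725, CropA=3.075, CropF=3.7, CropE=3.775, CropB=3.4, CropH=3.2
Highest average = 3.775 → CropE.

CropE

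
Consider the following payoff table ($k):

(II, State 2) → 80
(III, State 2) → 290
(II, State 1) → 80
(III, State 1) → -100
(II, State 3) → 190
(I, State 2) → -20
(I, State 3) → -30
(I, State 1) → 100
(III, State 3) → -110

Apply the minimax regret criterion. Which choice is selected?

II

Column bests: State 1=100, State 2=290, State 3=190.
I regrets: 0, 310, 220 → max 310
II regrets: 20, 210, 0 → max 210
III regrets: 200, 0, 300 → max 300
Smallest max regret = 210 → II.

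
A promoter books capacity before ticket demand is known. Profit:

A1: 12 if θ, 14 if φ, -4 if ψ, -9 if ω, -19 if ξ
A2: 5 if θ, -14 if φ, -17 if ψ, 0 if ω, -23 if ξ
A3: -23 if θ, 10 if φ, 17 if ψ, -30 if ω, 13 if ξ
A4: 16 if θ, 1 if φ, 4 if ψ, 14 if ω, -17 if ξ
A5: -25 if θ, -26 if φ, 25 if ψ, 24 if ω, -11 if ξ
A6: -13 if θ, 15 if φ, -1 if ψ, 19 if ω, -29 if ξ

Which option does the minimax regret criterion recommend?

Column bests: θ=16, φ=15, ψ=25, ω=24, ξ=13.
A1 regrets: 4, 1, 29, 33, 32 → max 33
A2 regrets: 11, 29, 42, 24, 36 → max 42
A3 regrets: 39, 5, 8, 54, 0 → max 54
A4 regrets: 0, 14, 21, 10, 30 → max 30
A5 regrets: 41, 41, 0, 0, 24 → max 41
A6 regrets: 29, 0, 26, 5, 42 → max 42
Smallest max regret = 30 → A4.

A4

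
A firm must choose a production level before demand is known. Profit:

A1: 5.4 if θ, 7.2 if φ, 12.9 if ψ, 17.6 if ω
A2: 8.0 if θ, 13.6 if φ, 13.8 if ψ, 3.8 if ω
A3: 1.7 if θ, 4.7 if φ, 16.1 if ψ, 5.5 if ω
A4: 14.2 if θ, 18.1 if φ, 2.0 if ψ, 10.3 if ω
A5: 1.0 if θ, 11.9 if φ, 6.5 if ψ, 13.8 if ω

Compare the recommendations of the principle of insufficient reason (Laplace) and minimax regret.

laplace → A4; minimax regret → A1 (disagree)

Row averages: A1=10.775, A2=9.8, A3=7, A4=11.15, A5=8.3
Highest average = 11.15 → A4.
Column bests: θ=14.2, φ=18.1, ψ=16.1, ω=17.6.
A1 regrets: 8.8, 10.9, 3.2, 0.0 → max 10.9
A2 regrets: 6.2, 4.5, 2.3, 13.8 → max 13.8
A3 regrets: 12.5, 13.4, 0.0, 12.1 → max 13.4
A4 regrets: 0.0, 0.0, 14.1, 7.3 → max 14.1
A5 regrets: 13.2, 6.2, 9.6, 3.8 → max 13.2
Smallest max regret = 10.9 → A1.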